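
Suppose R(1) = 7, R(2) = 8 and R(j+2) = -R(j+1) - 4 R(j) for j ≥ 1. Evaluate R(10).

R(3) = -8 - 4(7) = -36
R(4) = -(-36) - 4(8) = 4
R(5) = -4 - 4(-36) = 140
R(6) = -140 - 4(4) = -156
R(7) = -(-156) - 4(140) = -404
R(8) = -(-404) - 4(-156) = 1028
R(9) = -1028 - 4(-404) = 588
R(10) = -588 - 4(1028) = -4700

-4700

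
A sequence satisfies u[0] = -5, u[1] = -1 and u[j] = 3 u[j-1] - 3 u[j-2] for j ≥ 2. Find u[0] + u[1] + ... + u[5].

252

u[2] = 3(-1) - 3(-5) = 12
u[3] = 3(12) - 3(-1) = 39
u[4] = 3(39) - 3(12) = 81
u[5] = 3(81) - 3(39) = 126
Sum = (-5) + (-1) + 12 + 39 + 81 + 126 = 252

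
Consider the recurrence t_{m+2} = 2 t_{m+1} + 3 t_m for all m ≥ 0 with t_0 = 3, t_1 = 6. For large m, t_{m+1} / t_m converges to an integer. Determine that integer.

The characteristic equation is r^2 - 2r - 3 = 0, which factors as (r - 3)(r + 1) = 0.
So the roots are 3 and -1. Since |3| > |-1| and the coefficient of 3^m is non-zero, the ratio tends to 3.

3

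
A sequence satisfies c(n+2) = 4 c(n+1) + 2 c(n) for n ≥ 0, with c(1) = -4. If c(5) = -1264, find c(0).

1

Let c(0) = z.
c(2) = -16 + 2z
c(3) = -72 + 8z
c(4) = -320 + 36z
c(5) = -1424 + 160z
So -1424 + 160z = -1264, giving z = 1.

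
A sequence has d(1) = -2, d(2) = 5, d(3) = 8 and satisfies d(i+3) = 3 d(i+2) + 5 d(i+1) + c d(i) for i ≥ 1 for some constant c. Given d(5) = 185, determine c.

2

d(4) = 49 - 2c
d(5) = 187 - c
So 187 - c = 185, giving c = 2.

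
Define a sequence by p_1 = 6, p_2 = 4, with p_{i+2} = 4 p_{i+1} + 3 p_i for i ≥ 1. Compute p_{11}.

6969538

p_3 = 4(4) + 3(6) = 34
p_4 = 4(34) + 3(4) = 148
p_5 = 4(148) + 3(34) = 694
p_6 = 4(694) + 3(148) = 3220
p_7 = 4(3220) + 3(694) = 14962
p_8 = 4(14962) + 3(3220) = 69508
p_9 = 4(69508) + 3(14962) = 322918
p_{10} = 4(322918) + 3(69508) = 1500196
p_{11} = 4(1500196) + 3(322918) = 6969538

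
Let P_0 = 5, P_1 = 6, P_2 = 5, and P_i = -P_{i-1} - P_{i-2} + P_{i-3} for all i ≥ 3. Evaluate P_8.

P_3 = -5 - 6 + 5 = -6
P_4 = -(-6) - 5 + 6 = 7
P_5 = -7 - (-6) + 5 = 4
P_6 = -4 - 7 + (-6) = -17
P_7 = -(-17) - 4 + 7 = 20
P_8 = -20 - (-17) + 4 = 1

1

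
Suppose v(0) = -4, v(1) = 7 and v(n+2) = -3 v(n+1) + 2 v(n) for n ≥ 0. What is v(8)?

-58057

v(2) = -3(7) + 2(-4) = -29
v(3) = -3(-29) + 2(7) = 101
v(4) = -3(101) + 2(-29) = -361
v(5) = -3(-361) + 2(101) = 1285
v(6) = -3(1285) + 2(-361) = -4577
v(7) = -3(-4577) + 2(1285) = 16301
v(8) = -3(16301) + 2(-4577) = -58057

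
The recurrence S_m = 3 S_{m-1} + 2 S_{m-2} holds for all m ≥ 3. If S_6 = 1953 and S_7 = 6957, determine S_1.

Rearranging, S_{m-2} = (S_m - 3 S_{m-1}) / 2.
S_5 = (6957 - 3*1953) / 2 = 1098/2 = 549
S_4 = (1953 - 3*549) / 2 = 306/2 = 153
S_3 = (549 - 3*153) / 2 = 90/2 = 45
S_2 = (153 - 3*45) / 2 = 18/2 = 9
S_1 = (45 - 3*9) / 2 = 18/2 = 9

9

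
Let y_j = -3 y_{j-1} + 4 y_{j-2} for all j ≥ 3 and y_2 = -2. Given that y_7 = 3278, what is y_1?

Let y_1 = v.
y_3 = 6 + 4v
y_4 = -26 - 12v
y_5 = 102 + 52v
y_6 = -410 - 204v
y_7 = 1638 + 820v
So 1638 + 820v = 3278, giving v = 2.

2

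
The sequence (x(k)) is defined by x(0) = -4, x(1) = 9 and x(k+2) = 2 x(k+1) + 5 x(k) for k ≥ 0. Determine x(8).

13012

x(2) = 2*9 + 5*(-4) = -2
x(3) = 2*(-2) + 5*9 = 41
x(4) = 2*41 + 5*(-2) = 72
x(5) = 2*72 + 5*41 = 349
x(6) = 2*349 + 5*72 = 1058
x(7) = 2*1058 + 5*349 = 3861
x(8) = 2*3861 + 5*1058 = 13012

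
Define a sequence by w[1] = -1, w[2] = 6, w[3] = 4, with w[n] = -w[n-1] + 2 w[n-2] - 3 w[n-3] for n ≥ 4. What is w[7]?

w[4] = -4 + 2·6 - 3·(-1) = 11
w[5] = -11 + 2·4 - 3·6 = -21
w[6] = -(-21) + 2·11 - 3·4 = 31
w[7] = -31 + 2·(-21) - 3·11 = -106

-106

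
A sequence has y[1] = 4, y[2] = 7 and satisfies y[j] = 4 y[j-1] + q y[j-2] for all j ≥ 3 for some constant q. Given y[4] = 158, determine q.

y[3] = 28 + 4q
y[4] = 112 + 23q
So 112 + 23q = 158, giving q = 2.

2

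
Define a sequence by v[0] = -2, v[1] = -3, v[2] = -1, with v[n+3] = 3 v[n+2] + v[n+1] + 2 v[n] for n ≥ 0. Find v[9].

-17618

v[3] = 3(-1) + (-3) + 2(-2) = -10
v[4] = 3(-10) + (-1) + 2(-3) = -37
v[5] = 3(-37) + (-10) + 2(-1) = -123
v[6] = 3(-123) + (-37) + 2(-10) = -426
v[7] = 3(-426) + (-123) + 2(-37) = -1475
v[8] = 3(-1475) + (-426) + 2(-123) = -5097
v[9] = 3(-5097) + (-1475) + 2(-426) = -17618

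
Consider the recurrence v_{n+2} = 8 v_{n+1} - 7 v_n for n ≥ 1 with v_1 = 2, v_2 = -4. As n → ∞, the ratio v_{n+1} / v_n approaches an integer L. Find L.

The characteristic equation is r^2 - 8r + 7 = 0, which factors as (r - 7)(r - 1) = 0.
So the roots are 7 and 1. Since |7| > |1| and the coefficient of 7^n is non-zero, the ratio tends to 7.

7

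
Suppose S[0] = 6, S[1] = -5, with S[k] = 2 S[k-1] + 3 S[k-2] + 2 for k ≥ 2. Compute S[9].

S[2] = 2·(-5) + 3·6 + 2 = 10
S[3] = 2·10 + 3·(-5) + 2 = 7
S[4] = 2·7 + 3·10 + 2 = 46
S[5] = 2·46 + 3·7 + 2 = 115
S[6] = 2·115 + 3·46 + 2 = 370
S[7] = 2·370 + 3·115 + 2 = 1087
S[8] = 2·1087 + 3·370 + 2 = 3286
S[9] = 2·3286 + 3·1087 + 2 = 9835

9835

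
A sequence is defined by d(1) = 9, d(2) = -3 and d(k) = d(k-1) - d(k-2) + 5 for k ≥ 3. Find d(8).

-3

d(3) = (-3) - 9 + 5 = -7
d(4) = (-7) - (-3) + 5 = 1
d(5) = 1 - (-7) + 5 = 13
d(6) = 13 - 1 + 5 = 17
d(7) = 17 - 13 + 5 = 9
d(8) = 9 - 17 + 5 = -3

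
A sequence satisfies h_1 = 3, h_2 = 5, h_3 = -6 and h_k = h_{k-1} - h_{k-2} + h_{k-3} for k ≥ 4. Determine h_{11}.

h_4 = (-6) - 5 + 3 = -8
h_5 = (-8) - (-6) + 5 = 3
h_6 = 3 - (-8) + (-6) = 5
h_7 = 5 - 3 + (-8) = -6
h_8 = (-6) - 5 + 3 = -8
h_9 = (-8) - (-6) + 5 = 3
h_{10} = 3 - (-8) + (-6) = 5
h_{11} = 5 - 3 + (-8) = -6

-6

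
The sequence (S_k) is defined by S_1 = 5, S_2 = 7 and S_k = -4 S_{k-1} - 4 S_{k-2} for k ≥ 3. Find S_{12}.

S_3 = -4*7 - 4*5 = -48
S_4 = -4*(-48) - 4*7 = 164
S_5 = -4*164 - 4*(-48) = -464
S_6 = -4*(-464) - 4*164 = 1200
S_7 = -4*1200 - 4*(-464) = -2944
S_8 = -4*(-2944) - 4*1200 = 6976
S_9 = -4*6976 - 4*(-2944) = -16128
S_{10} = -4*(-16128) - 4*6976 = 36608
S_{11} = -4*36608 - 4*(-16128) = -81920
S_{12} = -4*(-81920) - 4*36608 = 181248

181248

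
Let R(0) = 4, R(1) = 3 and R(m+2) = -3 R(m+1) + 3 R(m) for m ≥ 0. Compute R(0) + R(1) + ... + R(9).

-4598

R(2) = -3(3) + 3(4) = 3
R(3) = -3(3) + 3(3) = 0
R(4) = -3(0) + 3(3) = 9
R(5) = -3(9) + 3(0) = -27
R(6) = -3(-27) + 3(9) = 108
R(7) = -3(108) + 3(-27) = -405
R(8) = -3(-405) + 3(108) = 1539
R(9) = -3(1539) + 3(-405) = -5832
Sum = 4 + 3 + 3 + 0 + 9 + (-27) + 108 + (-405) + 1539 + (-5832) = -4598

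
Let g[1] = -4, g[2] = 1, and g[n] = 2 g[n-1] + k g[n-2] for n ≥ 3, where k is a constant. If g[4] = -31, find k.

g[3] = 2 - 4k
g[4] = 4 - 7k
So 4 - 7k = -31, giving k = 5.

5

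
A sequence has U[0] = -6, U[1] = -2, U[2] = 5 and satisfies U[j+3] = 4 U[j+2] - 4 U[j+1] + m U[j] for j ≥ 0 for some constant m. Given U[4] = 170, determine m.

-3

U[3] = 28 - 6m
U[4] = 92 - 26m
So 92 - 26m = 170, giving m = -3.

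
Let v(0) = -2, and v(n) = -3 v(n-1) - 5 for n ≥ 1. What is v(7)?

1639

v(1) = -3(-2) - 5 = 1
v(2) = -3(1) - 5 = -8
v(3) = -3(-8) - 5 = 19
v(4) = -3(19) - 5 = -62
v(5) = -3(-62) - 5 = 181
v(6) = -3(181) - 5 = -548
v(7) = -3(-548) - 5 = 1639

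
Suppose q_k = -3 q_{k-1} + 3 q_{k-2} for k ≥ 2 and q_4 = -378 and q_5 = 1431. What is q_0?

-3

Rearranging, q_{k-2} = (q_k + 3 q_{k-1}) / 3.
q_3 = (1431 + 3·(-378)) / 3 = 297/3 = 99
q_2 = (-378 + 3·99) / 3 = -81/3 = -27
q_1 = (99 + 3·(-27)) / 3 = 18/3 = 6
q_0 = (-27 + 3·6) / 3 = -9/3 = -3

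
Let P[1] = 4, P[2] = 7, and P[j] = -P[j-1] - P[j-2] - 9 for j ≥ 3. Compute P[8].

7

P[3] = -7 - 4 - 9 = -20
P[4] = -(-20) - 7 - 9 = 4
P[5] = -4 - (-20) - 9 = 7
P[6] = -7 - 4 - 9 = -20
P[7] = -(-20) - 7 - 9 = 4
P[8] = -4 - (-20) - 9 = 7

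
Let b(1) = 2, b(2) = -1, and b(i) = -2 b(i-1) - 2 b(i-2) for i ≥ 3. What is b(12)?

b(3) = -2(-1) - 2(2) = -2
b(4) = -2(-2) - 2(-1) = 6
b(5) = -2(6) - 2(-2) = -8
b(6) = -2(-8) - 2(6) = 4
b(7) = -2(4) - 2(-8) = 8
b(8) = -2(8) - 2(4) = -24
b(9) = -2(-24) - 2(8) = 32
b(10) = -2(32) - 2(-24) = -16
b(11) = -2(-16) - 2(32) = -32
b(12) = -2(-32) - 2(-16) = 96

96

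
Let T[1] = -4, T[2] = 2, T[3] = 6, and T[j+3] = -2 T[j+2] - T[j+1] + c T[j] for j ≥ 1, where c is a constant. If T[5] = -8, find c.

-3

T[4] = -14 - 4c
T[5] = 22 + 10c
So 22 + 10c = -8, giving c = -3.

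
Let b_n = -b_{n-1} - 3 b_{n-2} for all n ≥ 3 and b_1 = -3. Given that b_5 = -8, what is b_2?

2

Let b_2 = w.
b_3 = 9 - w
b_4 = -9 - 2w
b_5 = -18 + 5w
So -18 + 5w = -8, giving w = 2.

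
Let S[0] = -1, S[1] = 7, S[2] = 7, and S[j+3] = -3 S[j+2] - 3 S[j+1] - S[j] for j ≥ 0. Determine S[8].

S[3] = -3(7) - 3(7) - (-1) = -41
S[4] = -3(-41) - 3(7) - 7 = 95
S[5] = -3(95) - 3(-41) - 7 = -169
S[6] = -3(-169) - 3(95) - (-41) = 263
S[7] = -3(263) - 3(-169) - 95 = -377
S[8] = -3(-377) - 3(263) - (-169) = 511

511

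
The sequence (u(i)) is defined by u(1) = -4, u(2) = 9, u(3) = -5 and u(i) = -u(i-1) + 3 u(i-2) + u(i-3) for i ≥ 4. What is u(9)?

u(4) = -(-5) + 3(9) + (-4) = 28
u(5) = -28 + 3(-5) + 9 = -34
u(6) = -(-34) + 3(28) + (-5) = 113
u(7) = -113 + 3(-34) + 28 = -187
u(8) = -(-187) + 3(113) + (-34) = 492
u(9) = -492 + 3(-187) + 113 = -940

-940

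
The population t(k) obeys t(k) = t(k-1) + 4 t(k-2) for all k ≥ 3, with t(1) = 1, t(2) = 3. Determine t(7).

t(3) = 3 + 4(1) = 7
t(4) = 7 + 4(3) = 19
t(5) = 19 + 4(7) = 47
t(6) = 47 + 4(19) = 123
t(7) = 123 + 4(47) = 311

311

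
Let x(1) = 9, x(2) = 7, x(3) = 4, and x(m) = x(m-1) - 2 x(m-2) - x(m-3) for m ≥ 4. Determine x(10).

x(4) = 4 - 2*7 - 9 = -19
x(5) = (-19) - 2*4 - 7 = -34
x(6) = (-34) - 2*(-19) - 4 = 0
x(7) = 0 - 2*(-34) - (-19) = 87
x(8) = 87 - 2*0 - (-34) = 121
x(9) = 121 - 2*87 - 0 = -53
x(10) = (-53) - 2*121 - 87 = -382

-382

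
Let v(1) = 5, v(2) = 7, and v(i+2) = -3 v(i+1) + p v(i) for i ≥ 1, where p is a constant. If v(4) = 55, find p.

1

v(3) = -21 + 5p
v(4) = 63 - 8p
So 63 - 8p = 55, giving p = 1.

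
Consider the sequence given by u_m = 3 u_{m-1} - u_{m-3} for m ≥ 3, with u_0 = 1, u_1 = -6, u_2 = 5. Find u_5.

139

u_3 = 3·5 - 1 = 14
u_4 = 3·14 - (-6) = 48
u_5 = 3·48 - 5 = 139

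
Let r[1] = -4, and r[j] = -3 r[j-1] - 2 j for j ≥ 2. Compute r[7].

r[2] = -3(-4) - 4 = 8
r[3] = -3(8) - 6 = -30
r[4] = -3(-30) - 8 = 82
r[5] = -3(82) - 10 = -256
r[6] = -3(-256) - 12 = 756
r[7] = -3(756) - 14 = -2282

-2282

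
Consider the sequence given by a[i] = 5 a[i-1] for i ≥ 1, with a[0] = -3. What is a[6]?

a[1] = 5·(-3) = -15
a[2] = 5·(-15) = -75
a[3] = 5·(-75) = -375
a[4] = 5·(-375) = -1875
a[5] = 5·(-1875) = -9375
a[6] = 5·(-9375) = -46875

-46875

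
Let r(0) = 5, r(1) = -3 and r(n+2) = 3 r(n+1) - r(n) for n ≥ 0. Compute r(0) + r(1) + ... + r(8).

-7828

r(2) = 3*(-3) - 5 = -14
r(3) = 3*(-14) - (-3) = -39
r(4) = 3*(-39) - (-14) = -103
r(5) = 3*(-103) - (-39) = -270
r(6) = 3*(-270) - (-103) = -707
r(7) = 3*(-707) - (-270) = -1851
r(8) = 3*(-1851) - (-707) = -4846
Sum = 5 + (-3) + (-14) + (-39) + (-103) + (-270) + (-707) + (-1851) + (-4846) = -7828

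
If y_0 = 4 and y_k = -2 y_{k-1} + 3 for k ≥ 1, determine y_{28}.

The fixed point is 3/(1 + 2) = 1, so y_k - 1 = -2(y_{k-1} - 1).
Hence y_k = 3·(-2)^k + 1.
y_{28} = 3·(-2)^{28} + 1 = 3·268435456 + 1 = 805306369.

805306369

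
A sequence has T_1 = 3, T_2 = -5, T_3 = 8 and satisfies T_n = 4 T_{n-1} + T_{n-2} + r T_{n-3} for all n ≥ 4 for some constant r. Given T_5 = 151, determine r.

5

T_4 = 27 + 3r
T_5 = 116 + 7r
So 116 + 7r = 151, giving r = 5.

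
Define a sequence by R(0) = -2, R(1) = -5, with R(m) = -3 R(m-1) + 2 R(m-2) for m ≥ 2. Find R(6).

R(2) = -3·(-5) + 2·(-2) = 11
R(3) = -3·11 + 2·(-5) = -43
R(4) = -3·(-43) + 2·11 = 151
R(5) = -3·151 + 2·(-43) = -539
R(6) = -3·(-539) + 2·151 = 1919

1919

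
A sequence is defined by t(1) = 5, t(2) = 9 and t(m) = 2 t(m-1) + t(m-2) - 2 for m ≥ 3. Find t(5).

117

t(3) = 2(9) + 5 - 2 = 21
t(4) = 2(21) + 9 - 2 = 49
t(5) = 2(49) + 21 - 2 = 117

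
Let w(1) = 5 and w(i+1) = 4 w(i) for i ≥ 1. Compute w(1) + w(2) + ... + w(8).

w(2) = 4·5 = 20
w(3) = 4·20 = 80
w(4) = 4·80 = 320
w(5) = 4·320 = 1280
w(6) = 4·1280 = 5120
w(7) = 4·5120 = 20480
w(8) = 4·20480 = 81920
Sum = 5 + 20 + 80 + 320 + 1280 + 5120 + 20480 + 81920 = 109225

109225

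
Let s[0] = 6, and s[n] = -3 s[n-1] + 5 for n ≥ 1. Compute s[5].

-1153

s[1] = -3*6 + 5 = -13
s[2] = -3*(-13) + 5 = 44
s[3] = -3*44 + 5 = -127
s[4] = -3*(-127) + 5 = 386
s[5] = -3*386 + 5 = -1153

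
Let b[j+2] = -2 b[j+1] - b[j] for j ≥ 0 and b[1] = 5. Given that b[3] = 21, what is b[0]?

Let b[0] = v.
b[2] = -10 - v
b[3] = 15 + 2v
So 15 + 2v = 21, giving v = 3.

3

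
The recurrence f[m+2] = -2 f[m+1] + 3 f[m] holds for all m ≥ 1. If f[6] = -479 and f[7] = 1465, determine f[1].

9

Rearranging, f[m-2] = (f[m] + 2 f[m-1]) / 3.
f[5] = (1465 + 2·(-479)) / 3 = 507/3 = 169
f[4] = (-479 + 2·169) / 3 = -141/3 = -47
f[3] = (169 + 2·(-47)) / 3 = 75/3 = 25
f[2] = (-47 + 2·25) / 3 = 3/3 = 1
f[1] = (25 + 2·1) / 3 = 27/3 = 9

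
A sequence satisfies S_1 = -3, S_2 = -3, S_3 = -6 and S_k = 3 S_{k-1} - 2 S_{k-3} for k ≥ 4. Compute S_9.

S_4 = 3(-6) - 2(-3) = -12
S_5 = 3(-12) - 2(-3) = -30
S_6 = 3(-30) - 2(-6) = -78
S_7 = 3(-78) - 2(-12) = -210
S_8 = 3(-210) - 2(-30) = -570
S_9 = 3(-570) - 2(-78) = -1554

-1554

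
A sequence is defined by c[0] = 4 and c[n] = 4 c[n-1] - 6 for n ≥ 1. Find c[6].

c[1] = 4(4) - 6 = 10
c[2] = 4(10) - 6 = 34
c[3] = 4(34) - 6 = 130
c[4] = 4(130) - 6 = 514
c[5] = 4(514) - 6 = 2050
c[6] = 4(2050) - 6 = 8194

8194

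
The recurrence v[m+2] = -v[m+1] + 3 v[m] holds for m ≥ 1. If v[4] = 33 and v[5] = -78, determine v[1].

Rearranging, v[m-2] = (v[m] + v[m-1]) / 3.
v[3] = (-78 + 33) / 3 = -45/3 = -15
v[2] = (33 + (-15)) / 3 = 18/3 = 6
v[1] = (-15 + 6) / 3 = -9/3 = -3

-3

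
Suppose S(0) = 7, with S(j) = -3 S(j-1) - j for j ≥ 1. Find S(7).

-15721

S(1) = -3(7) - 1 = -22
S(2) = -3(-22) - 2 = 64
S(3) = -3(64) - 3 = -195
S(4) = -3(-195) - 4 = 581
S(5) = -3(581) - 5 = -1748
S(6) = -3(-1748) - 6 = 5238
S(7) = -3(5238) - 7 = -15721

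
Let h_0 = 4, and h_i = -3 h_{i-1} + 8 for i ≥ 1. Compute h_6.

1460

h_1 = -3*4 + 8 = -4
h_2 = -3*(-4) + 8 = 20
h_3 = -3*20 + 8 = -52
h_4 = -3*(-52) + 8 = 164
h_5 = -3*164 + 8 = -484
h_6 = -3*(-484) + 8 = 1460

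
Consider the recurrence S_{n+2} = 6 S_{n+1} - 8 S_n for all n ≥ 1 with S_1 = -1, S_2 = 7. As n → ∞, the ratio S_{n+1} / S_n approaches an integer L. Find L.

The characteristic equation is r^2 - 6r + 8 = 0, which factors as (r - 4)(r - 2) = 0.
So the roots are 4 and 2. Since |4| > |2| and the coefficient of 4^n is non-zero, the ratio tends to 4.

4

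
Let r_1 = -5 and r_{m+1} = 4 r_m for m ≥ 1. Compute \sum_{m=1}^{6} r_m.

r_2 = 4·(-5) = -20
r_3 = 4·(-20) = -80
r_4 = 4·(-80) = -320
r_5 = 4·(-320) = -1280
r_6 = 4·(-1280) = -5120
Sum = (-5) + (-20) + (-80) + (-320) + (-1280) + (-5120) = -6825

-6825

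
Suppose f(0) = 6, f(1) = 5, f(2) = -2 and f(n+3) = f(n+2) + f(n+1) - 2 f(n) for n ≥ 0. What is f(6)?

-29

f(3) = (-2) + 5 - 2*6 = -9
f(4) = (-9) + (-2) - 2*5 = -21
f(5) = (-21) + (-9) - 2*(-2) = -26
f(6) = (-26) + (-21) - 2*(-9) = -29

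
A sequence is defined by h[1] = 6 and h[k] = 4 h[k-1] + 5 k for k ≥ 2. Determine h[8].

162004

h[2] = 4(6) + 10 = 34
h[3] = 4(34) + 15 = 151
h[4] = 4(151) + 20 = 624
h[5] = 4(624) + 25 = 2521
h[6] = 4(2521) + 30 = 10114
h[7] = 4(10114) + 35 = 40491
h[8] = 4(40491) + 40 = 162004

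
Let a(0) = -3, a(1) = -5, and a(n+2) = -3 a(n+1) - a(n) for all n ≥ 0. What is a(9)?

a(2) = -3*(-5) - (-3) = 18
a(3) = -3*18 - (-5) = -49
a(4) = -3*(-49) - 18 = 129
a(5) = -3*129 - (-49) = -338
a(6) = -3*(-338) - 129 = 885
a(7) = -3*885 - (-338) = -2317
a(8) = -3*(-2317) - 885 = 6066
a(9) = -3*6066 - (-2317) = -15881

-15881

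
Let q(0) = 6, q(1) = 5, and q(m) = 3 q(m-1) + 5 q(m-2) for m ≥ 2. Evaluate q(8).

q(2) = 3*5 + 5*6 = 45
q(3) = 3*45 + 5*5 = 160
q(4) = 3*160 + 5*45 = 705
q(5) = 3*705 + 5*160 = 2915
q(6) = 3*2915 + 5*705 = 12270
q(7) = 3*12270 + 5*2915 = 51385
q(8) = 3*51385 + 5*12270 = 215505

215505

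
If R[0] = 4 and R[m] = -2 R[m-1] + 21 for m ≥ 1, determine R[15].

98311

The fixed point is 21/(1 + 2) = 7, so R[m] - 7 = -2(R[m-1] - 7).
Hence R[m] = -3·(-2)^m + 7.
R[15] = -3·(-2)^{15} + 7 = -3·-32768 + 7 = 98311.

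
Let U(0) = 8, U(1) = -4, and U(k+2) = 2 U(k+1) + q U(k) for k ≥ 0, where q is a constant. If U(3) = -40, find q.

U(2) = -8 + 8q
U(3) = -16 + 12q
So -16 + 12q = -40, giving q = -2.

-2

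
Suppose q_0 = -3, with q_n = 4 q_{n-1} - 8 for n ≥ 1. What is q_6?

-23208

q_1 = 4·(-3) - 8 = -20
q_2 = 4·(-20) - 8 = -88
q_3 = 4·(-88) - 8 = -360
q_4 = 4·(-360) - 8 = -1448
q_5 = 4·(-1448) - 8 = -5800
q_6 = 4·(-5800) - 8 = -23208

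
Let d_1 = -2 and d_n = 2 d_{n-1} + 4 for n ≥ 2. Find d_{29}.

536870908

The fixed point is 4/(1 - 2) = -4, so d_n + 4 = 2(d_{n-1} + 4).
Hence d_n = 2·2^{n-1} - 4.
d_{29} = 2·2^{28} - 4 = 2·268435456 - 4 = 536870908.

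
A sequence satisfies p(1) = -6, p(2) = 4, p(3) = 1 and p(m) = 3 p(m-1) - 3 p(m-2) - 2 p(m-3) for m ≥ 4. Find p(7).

p(4) = 3·1 - 3·4 - 2·(-6) = 3
p(5) = 3·3 - 3·1 - 2·4 = -2
p(6) = 3·(-2) - 3·3 - 2·1 = -17
p(7) = 3·(-17) - 3·(-2) - 2·3 = -51

-51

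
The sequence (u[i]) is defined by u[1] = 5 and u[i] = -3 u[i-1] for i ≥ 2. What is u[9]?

u[2] = -3(5) = -15
u[3] = -3(-15) = 45
u[4] = -3(45) = -135
u[5] = -3(-135) = 405
u[6] = -3(405) = -1215
u[7] = -3(-1215) = 3645
u[8] = -3(3645) = -10935
u[9] = -3(-10935) = 32805

32805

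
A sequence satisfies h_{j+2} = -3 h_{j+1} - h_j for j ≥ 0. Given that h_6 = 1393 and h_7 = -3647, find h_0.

Rearranging, h_{j-2} = -(h_j + 3 h_{j-1}).
h_5 = -(-3647 + 3(1393)) = -532
h_4 = -(1393 + 3(-532)) = 203
h_3 = -(-532 + 3(203)) = -77
h_2 = -(203 + 3(-77)) = 28
h_1 = -(-77 + 3(28)) = -7
h_0 = -(28 + 3(-7)) = -7

-7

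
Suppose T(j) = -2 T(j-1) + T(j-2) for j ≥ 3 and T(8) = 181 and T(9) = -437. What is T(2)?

Rearranging, T(j-2) = T(j) + 2 T(j-1).
T(7) = -437 + 2*181 = -75
T(6) = 181 + 2*(-75) = 31
T(5) = -75 + 2*31 = -13
T(4) = 31 + 2*(-13) = 5
T(3) = -13 + 2*5 = -3
T(2) = 5 + 2*(-3) = -1

-1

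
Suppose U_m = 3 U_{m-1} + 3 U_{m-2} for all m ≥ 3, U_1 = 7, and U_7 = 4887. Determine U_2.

Let U_2 = z.
U_3 = 21 + 3z
U_4 = 63 + 12z
U_5 = 252 + 45z
U_6 = 945 + 171z
U_7 = 3591 + 648z
So 3591 + 648z = 4887, giving z = 2.

2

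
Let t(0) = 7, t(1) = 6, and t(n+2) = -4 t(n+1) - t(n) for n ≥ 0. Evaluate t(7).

t(2) = -4*6 - 7 = -31
t(3) = -4*(-31) - 6 = 118
t(4) = -4*118 - (-31) = -441
t(5) = -4*(-441) - 118 = 1646
t(6) = -4*1646 - (-441) = -6143
t(7) = -4*(-6143) - 1646 = 22926

22926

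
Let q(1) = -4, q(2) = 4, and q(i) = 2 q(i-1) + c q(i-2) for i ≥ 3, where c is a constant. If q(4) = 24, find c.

q(3) = 8 - 4c
q(4) = 16 - 4c
So 16 - 4c = 24, giving c = -2.

-2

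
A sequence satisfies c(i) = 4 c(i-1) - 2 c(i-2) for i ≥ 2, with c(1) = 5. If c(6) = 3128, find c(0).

Let c(0) = z.
c(2) = 20 - 2z
c(3) = 70 - 8z
c(4) = 240 - 28z
c(5) = 820 - 96z
c(6) = 2800 - 328z
So 2800 - 328z = 3128, giving z = -1.

-1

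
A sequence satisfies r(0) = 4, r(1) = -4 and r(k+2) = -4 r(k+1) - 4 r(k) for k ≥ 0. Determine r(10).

-16384

r(2) = -4(-4) - 4(4) = 0
r(3) = -4(0) - 4(-4) = 16
r(4) = -4(16) - 4(0) = -64
r(5) = -4(-64) - 4(16) = 192
r(6) = -4(192) - 4(-64) = -512
r(7) = -4(-512) - 4(192) = 1280
r(8) = -4(1280) - 4(-512) = -3072
r(9) = -4(-3072) - 4(1280) = 7168
r(10) = -4(7168) - 4(-3072) = -16384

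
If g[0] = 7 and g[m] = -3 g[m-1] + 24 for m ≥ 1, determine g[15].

The fixed point is 24/(1 + 3) = 6, so g[m] - 6 = -3(g[m-1] - 6).
Hence g[m] = 1·(-3)^m + 6.
g[15] = 1·(-3)^{15} + 6 = 1·-14348907 + 6 = -14348901.

-14348901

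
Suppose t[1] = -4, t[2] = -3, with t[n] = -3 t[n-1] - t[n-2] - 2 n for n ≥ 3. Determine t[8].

-1143

t[3] = -3(-3) - (-4) - 6 = 7
t[4] = -3(7) - (-3) - 8 = -26
t[5] = -3(-26) - 7 - 10 = 61
t[6] = -3(61) - (-26) - 12 = -169
t[7] = -3(-169) - 61 - 14 = 432
t[8] = -3(432) - (-169) - 16 = -1143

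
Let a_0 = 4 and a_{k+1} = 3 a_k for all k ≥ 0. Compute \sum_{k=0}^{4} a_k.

484

a_1 = 3·4 = 12
a_2 = 3·12 = 36
a_3 = 3·36 = 108
a_4 = 3·108 = 324
Sum = 4 + 12 + 36 + 108 + 324 = 484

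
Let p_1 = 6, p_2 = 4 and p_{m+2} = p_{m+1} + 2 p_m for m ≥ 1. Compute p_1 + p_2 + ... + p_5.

106

p_3 = 4 + 2·6 = 16
p_4 = 16 + 2·4 = 24
p_5 = 24 + 2·16 = 56
Sum = 6 + 4 + 16 + 24 + 56 = 106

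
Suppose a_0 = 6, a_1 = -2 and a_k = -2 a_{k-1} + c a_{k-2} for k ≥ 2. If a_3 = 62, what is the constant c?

a_2 = 4 + 6c
a_3 = -8 - 14c
So -8 - 14c = 62, giving c = -5.

-5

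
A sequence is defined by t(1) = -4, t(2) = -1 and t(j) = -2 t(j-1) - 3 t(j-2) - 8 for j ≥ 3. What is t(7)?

t(3) = -2·(-1) - 3·(-4) - 8 = 6
t(4) = -2·6 - 3·(-1) - 8 = -17
t(5) = -2·(-17) - 3·6 - 8 = 8
t(6) = -2·8 - 3·(-17) - 8 = 27
t(7) = -2·27 - 3·8 - 8 = -86

-86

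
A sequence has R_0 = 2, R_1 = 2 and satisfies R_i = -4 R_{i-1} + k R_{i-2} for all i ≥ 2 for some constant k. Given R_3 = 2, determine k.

5

R_2 = -8 + 2k
R_3 = 32 - 6k
So 32 - 6k = 2, giving k = 5.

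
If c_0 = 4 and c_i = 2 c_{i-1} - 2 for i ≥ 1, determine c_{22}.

The fixed point is -2/(1 - 2) = 2, so c_i - 2 = 2(c_{i-1} - 2).
Hence c_i = 2·2^i + 2.
c_{22} = 2·2^{22} + 2 = 2·4194304 + 2 = 8388610.

8388610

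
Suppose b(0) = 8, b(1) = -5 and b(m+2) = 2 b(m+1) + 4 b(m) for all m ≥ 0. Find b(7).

b(2) = 2·(-5) + 4·8 = 22
b(3) = 2·22 + 4·(-5) = 24
b(4) = 2·24 + 4·22 = 136
b(5) = 2·136 + 4·24 = 368
b(6) = 2·368 + 4·136 = 1280
b(7) = 2·1280 + 4·368 = 4032

4032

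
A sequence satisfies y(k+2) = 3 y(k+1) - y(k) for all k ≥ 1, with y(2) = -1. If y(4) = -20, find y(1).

4

Let y(1) = v.
y(3) = -3 - v
y(4) = -8 - 3v
So -8 - 3v = -20, giving v = 4.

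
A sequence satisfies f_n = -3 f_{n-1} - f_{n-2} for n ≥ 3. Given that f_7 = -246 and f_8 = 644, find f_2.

4

Rearranging, f_{n-2} = -(f_n + 3 f_{n-1}).
f_6 = -(644 + 3·(-246)) = 94
f_5 = -(-246 + 3·94) = -36
f_4 = -(94 + 3·(-36)) = 14
f_3 = -(-36 + 3·14) = -6
f_2 = -(14 + 3·(-6)) = 4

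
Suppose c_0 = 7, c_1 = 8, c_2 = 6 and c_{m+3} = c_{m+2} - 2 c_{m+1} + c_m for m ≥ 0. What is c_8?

-28

c_3 = 6 - 2(8) + 7 = -3
c_4 = (-3) - 2(6) + 8 = -7
c_5 = (-7) - 2(-3) + 6 = 5
c_6 = 5 - 2(-7) + (-3) = 16
c_7 = 16 - 2(5) + (-7) = -1
c_8 = (-1) - 2(16) + 5 = -28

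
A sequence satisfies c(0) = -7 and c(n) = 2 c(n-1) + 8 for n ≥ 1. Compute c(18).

262136

The fixed point is 8/(1 - 2) = -8, so c(n) + 8 = 2(c(n-1) + 8).
Hence c(n) = 1·2^n - 8.
c(18) = 1·2^{18} - 8 = 1·262144 - 8 = 262136.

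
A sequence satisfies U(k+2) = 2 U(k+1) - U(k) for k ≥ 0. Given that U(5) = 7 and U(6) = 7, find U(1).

7

Rearranging, U(k-2) = -(U(k) - 2 U(k-1)).
U(4) = -(7 - 2*7) = 7
U(3) = -(7 - 2*7) = 7
U(2) = -(7 - 2*7) = 7
U(1) = -(7 - 2*7) = 7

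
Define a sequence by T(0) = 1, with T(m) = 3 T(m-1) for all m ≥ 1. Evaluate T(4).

T(1) = 3·1 = 3
T(2) = 3·3 = 9
T(3) = 3·9 = 27
T(4) = 3·27 = 81

81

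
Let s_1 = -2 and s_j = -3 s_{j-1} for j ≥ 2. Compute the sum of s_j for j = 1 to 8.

3280

s_2 = -3(-2) = 6
s_3 = -3(6) = -18
s_4 = -3(-18) = 54
s_5 = -3(54) = -162
s_6 = -3(-162) = 486
s_7 = -3(486) = -1458
s_8 = -3(-1458) = 4374
Sum = (-2) + 6 + (-18) + 54 + (-162) + 486 + (-1458) + 4374 = 3280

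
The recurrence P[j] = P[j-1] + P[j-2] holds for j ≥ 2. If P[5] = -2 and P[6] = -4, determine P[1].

Rearranging, P[j-2] = P[j] - P[j-1].
P[4] = -4 - (-2) = -2
P[3] = -2 - (-2) = 0
P[2] = -2 - 0 = -2
P[1] = 0 - (-2) = 2

2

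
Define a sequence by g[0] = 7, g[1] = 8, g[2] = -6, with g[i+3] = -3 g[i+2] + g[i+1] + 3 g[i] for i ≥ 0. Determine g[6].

g[3] = -3·(-6) + 8 + 3·7 = 47
g[4] = -3·47 + (-6) + 3·8 = -123
g[5] = -3·(-123) + 47 + 3·(-6) = 398
g[6] = -3·398 + (-123) + 3·47 = -1176

-1176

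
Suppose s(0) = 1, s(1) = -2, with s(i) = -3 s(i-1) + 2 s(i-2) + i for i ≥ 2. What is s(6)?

1464

s(2) = -3*(-2) + 2*1 + 2 = 10
s(3) = -3*10 + 2*(-2) + 3 = -31
s(4) = -3*(-31) + 2*10 + 4 = 117
s(5) = -3*117 + 2*(-31) + 5 = -408
s(6) = -3*(-408) + 2*117 + 6 = 1464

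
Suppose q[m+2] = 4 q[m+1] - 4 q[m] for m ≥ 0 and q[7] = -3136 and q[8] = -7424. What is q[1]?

5

Rearranging, q[m-2] = (q[m] - 4 q[m-1]) / -4.
q[6] = (-7424 - 4·(-3136)) / -4 = 5120/-4 = -1280
q[5] = (-3136 - 4·(-1280)) / -4 = 1984/-4 = -496
q[4] = (-1280 - 4·(-496)) / -4 = 704/-4 = -176
q[3] = (-496 - 4·(-176)) / -4 = 208/-4 = -52
q[2] = (-176 - 4·(-52)) / -4 = 32/-4 = -8
q[1] = (-52 - 4·(-8)) / -4 = -20/-4 = 5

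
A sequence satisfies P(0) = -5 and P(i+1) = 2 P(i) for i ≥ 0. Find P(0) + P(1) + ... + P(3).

P(1) = 2·(-5) = -10
P(2) = 2·(-10) = -20
P(3) = 2·(-20) = -40
Sum = (-5) + (-10) + (-20) + (-40) = -75

-75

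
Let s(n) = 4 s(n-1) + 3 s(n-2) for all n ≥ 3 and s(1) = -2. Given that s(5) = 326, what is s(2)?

5

Let s(2) = x.
s(3) = -6 + 4x
s(4) = -24 + 19x
s(5) = -114 + 88x
So -114 + 88x = 326, giving x = 5.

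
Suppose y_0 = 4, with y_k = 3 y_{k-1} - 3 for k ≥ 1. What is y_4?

204

y_1 = 3(4) - 3 = 9
y_2 = 3(9) - 3 = 24
y_3 = 3(24) - 3 = 69
y_4 = 3(69) - 3 = 204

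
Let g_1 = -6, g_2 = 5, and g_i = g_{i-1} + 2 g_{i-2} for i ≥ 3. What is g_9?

g_3 = 5 + 2(-6) = -7
g_4 = (-7) + 2(5) = 3
g_5 = 3 + 2(-7) = -11
g_6 = (-11) + 2(3) = -5
g_7 = (-5) + 2(-11) = -27
g_8 = (-27) + 2(-5) = -37
g_9 = (-37) + 2(-27) = -91

-91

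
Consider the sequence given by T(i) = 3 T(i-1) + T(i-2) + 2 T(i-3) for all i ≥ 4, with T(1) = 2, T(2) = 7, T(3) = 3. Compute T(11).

126973

T(4) = 3*3 + 7 + 2*2 = 20
T(5) = 3*20 + 3 + 2*7 = 77
T(6) = 3*77 + 20 + 2*3 = 257
T(7) = 3*257 + 77 + 2*20 = 888
T(8) = 3*888 + 257 + 2*77 = 3075
T(9) = 3*3075 + 888 + 2*257 = 10627
T(10) = 3*10627 + 3075 + 2*888 = 36732
T(11) = 3*36732 + 10627 + 2*3075 = 126973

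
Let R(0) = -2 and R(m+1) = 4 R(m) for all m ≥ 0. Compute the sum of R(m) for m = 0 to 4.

R(1) = 4(-2) = -8
R(2) = 4(-8) = -32
R(3) = 4(-32) = -128
R(4) = 4(-128) = -512
Sum = (-2) + (-8) + (-32) + (-128) + (-512) = -682

-682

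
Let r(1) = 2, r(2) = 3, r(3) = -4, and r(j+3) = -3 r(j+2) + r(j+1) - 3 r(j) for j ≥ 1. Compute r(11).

r(4) = -3·(-4) + 3 - 3·2 = 9
r(5) = -3·9 + (-4) - 3·3 = -40
r(6) = -3·(-40) + 9 - 3·(-4) = 141
r(7) = -3·141 + (-40) - 3·9 = -490
r(8) = -3·(-490) + 141 - 3·(-40) = 1731
r(9) = -3·1731 + (-490) - 3·141 = -6106
r(10) = -3·(-6106) + 1731 - 3·(-490) = 21519
r(11) = -3·21519 + (-6106) - 3·1731 = -75856

-75856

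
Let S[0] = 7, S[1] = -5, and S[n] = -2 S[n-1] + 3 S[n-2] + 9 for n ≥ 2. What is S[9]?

-70097

S[2] = -2*(-5) + 3*7 + 9 = 40
S[3] = -2*40 + 3*(-5) + 9 = -86
S[4] = -2*(-86) + 3*40 + 9 = 301
S[5] = -2*301 + 3*(-86) + 9 = -851
S[6] = -2*(-851) + 3*301 + 9 = 2614
S[7] = -2*2614 + 3*(-851) + 9 = -7772
S[8] = -2*(-7772) + 3*2614 + 9 = 23395
S[9] = -2*23395 + 3*(-7772) + 9 = -70097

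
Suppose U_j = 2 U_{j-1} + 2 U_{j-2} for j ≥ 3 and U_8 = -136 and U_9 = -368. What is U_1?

Rearranging, U_{j-2} = (U_j - 2 U_{j-1}) / 2.
U_7 = (-368 - 2(-136)) / 2 = -96/2 = -48
U_6 = (-136 - 2(-48)) / 2 = -40/2 = -20
U_5 = (-48 - 2(-20)) / 2 = -8/2 = -4
U_4 = (-20 - 2(-4)) / 2 = -12/2 = -6
U_3 = (-4 - 2(-6)) / 2 = 8/2 = 4
U_2 = (-6 - 2(4)) / 2 = -14/2 = -7
U_1 = (4 - 2(-7)) / 2 = 18/2 = 9

9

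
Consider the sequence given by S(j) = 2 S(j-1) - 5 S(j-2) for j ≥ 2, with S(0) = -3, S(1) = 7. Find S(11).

S(2) = 2(7) - 5(-3) = 29
S(3) = 2(29) - 5(7) = 23
S(4) = 2(23) - 5(29) = -99
S(5) = 2(-99) - 5(23) = -313
S(6) = 2(-313) - 5(-99) = -131
S(7) = 2(-131) - 5(-313) = 1303
S(8) = 2(1303) - 5(-131) = 3261
S(9) = 2(3261) - 5(1303) = 7
S(10) = 2(7) - 5(3261) = -16291
S(11) = 2(-16291) - 5(7) = -32617

-32617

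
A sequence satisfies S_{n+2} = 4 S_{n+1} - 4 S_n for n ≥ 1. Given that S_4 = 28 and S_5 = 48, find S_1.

5

Rearranging, S_{n-2} = (S_n - 4 S_{n-1}) / -4.
S_3 = (48 - 4*28) / -4 = -64/-4 = 16
S_2 = (28 - 4*16) / -4 = -36/-4 = 9
S_1 = (16 - 4*9) / -4 = -20/-4 = 5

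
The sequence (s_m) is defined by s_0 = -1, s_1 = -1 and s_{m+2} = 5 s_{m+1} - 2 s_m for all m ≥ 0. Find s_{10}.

s_2 = 5*(-1) - 2*(-1) = -3
s_3 = 5*(-3) - 2*(-1) = -13
s_4 = 5*(-13) - 2*(-3) = -59
s_5 = 5*(-59) - 2*(-13) = -269
s_6 = 5*(-269) - 2*(-59) = -1227
s_7 = 5*(-1227) - 2*(-269) = -5597
s_8 = 5*(-5597) - 2*(-1227) = -25531
s_9 = 5*(-25531) - 2*(-5597) = -116461
s_{10} = 5*(-116461) - 2*(-25531) = -531243

-531243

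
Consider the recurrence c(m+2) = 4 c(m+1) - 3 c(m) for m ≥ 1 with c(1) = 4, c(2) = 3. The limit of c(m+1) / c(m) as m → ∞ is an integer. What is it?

3

The characteristic equation is r^2 - 4r + 3 = 0, which factors as (r - 3)(r - 1) = 0.
So the roots are 3 and 1. Since |3| > |1| and the coefficient of 3^m is non-zero, the ratio tends to 3.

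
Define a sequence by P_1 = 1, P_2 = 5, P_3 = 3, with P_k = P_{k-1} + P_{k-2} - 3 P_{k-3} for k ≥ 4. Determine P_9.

P_4 = 3 + 5 - 3·1 = 5
P_5 = 5 + 3 - 3·5 = -7
P_6 = (-7) + 5 - 3·3 = -11
P_7 = (-11) + (-7) - 3·5 = -33
P_8 = (-33) + (-11) - 3·(-7) = -23
P_9 = (-23) + (-33) - 3·(-11) = -23

-23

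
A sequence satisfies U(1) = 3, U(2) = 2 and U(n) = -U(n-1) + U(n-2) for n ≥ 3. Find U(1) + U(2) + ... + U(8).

U(3) = -2 + 3 = 1
U(4) = -1 + 2 = 1
U(5) = -1 + 1 = 0
U(6) = -0 + 1 = 1
U(7) = -1 + 0 = -1
U(8) = -(-1) + 1 = 2
Sum = 3 + 2 + 1 + 1 + 0 + 1 + (-1) + 2 = 9

9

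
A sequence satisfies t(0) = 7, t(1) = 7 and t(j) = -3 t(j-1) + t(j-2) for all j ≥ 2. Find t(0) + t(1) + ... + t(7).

t(2) = -3(7) + 7 = -14
t(3) = -3(-14) + 7 = 49
t(4) = -3(49) + (-14) = -161
t(5) = -3(-161) + 49 = 532
t(6) = -3(532) + (-161) = -1757
t(7) = -3(-1757) + 532 = 5803
Sum = 7 + 7 + (-14) + 49 + (-161) + 532 + (-1757) + 5803 = 4466

4466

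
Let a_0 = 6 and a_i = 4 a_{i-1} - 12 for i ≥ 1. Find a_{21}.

8796093022212

The fixed point is -12/(1 - 4) = 4, so a_i - 4 = 4(a_{i-1} - 4).
Hence a_i = 2·4^i + 4.
a_{21} = 2·4^{21} + 4 = 2·4398046511104 + 4 = 8796093022212.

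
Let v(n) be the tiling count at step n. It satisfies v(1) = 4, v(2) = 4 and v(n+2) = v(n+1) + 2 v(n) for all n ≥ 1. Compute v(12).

v(3) = 4 + 2(4) = 12
v(4) = 12 + 2(4) = 20
v(5) = 20 + 2(12) = 44
v(6) = 44 + 2(20) = 84
v(7) = 84 + 2(44) = 172
v(8) = 172 + 2(84) = 340
v(9) = 340 + 2(172) = 684
v(10) = 684 + 2(340) = 1364
v(11) = 1364 + 2(684) = 2732
v(12) = 2732 + 2(1364) = 5460

5460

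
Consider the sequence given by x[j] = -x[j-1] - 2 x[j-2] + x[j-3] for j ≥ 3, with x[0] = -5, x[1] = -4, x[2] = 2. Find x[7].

x[3] = -2 - 2·(-4) + (-5) = 1
x[4] = -1 - 2·2 + (-4) = -9
x[5] = -(-9) - 2·1 + 2 = 9
x[6] = -9 - 2·(-9) + 1 = 10
x[7] = -10 - 2·9 + (-9) = -37

-37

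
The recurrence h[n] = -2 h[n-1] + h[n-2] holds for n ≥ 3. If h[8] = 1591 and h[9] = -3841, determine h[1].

-1

Rearranging, h[n-2] = h[n] + 2 h[n-1].
h[7] = -3841 + 2*1591 = -659
h[6] = 1591 + 2*(-659) = 273
h[5] = -659 + 2*273 = -113
h[4] = 273 + 2*(-113) = 47
h[3] = -113 + 2*47 = -19
h[2] = 47 + 2*(-19) = 9
h[1] = -19 + 2*9 = -1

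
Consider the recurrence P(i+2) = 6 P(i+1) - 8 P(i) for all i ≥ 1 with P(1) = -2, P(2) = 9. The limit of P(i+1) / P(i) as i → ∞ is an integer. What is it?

The characteristic equation is r^2 - 6r + 8 = 0, which factors as (r - 4)(r - 2) = 0.
So the roots are 4 and 2. Since |4| > |2| and the coefficient of 4^i is non-zero, the ratio tends to 4.

4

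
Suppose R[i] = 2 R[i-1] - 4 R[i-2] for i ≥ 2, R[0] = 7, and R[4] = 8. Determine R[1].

-1

Let R[1] = w.
R[2] = -28 + 2w
R[3] = -56
R[4] = -8w
So -8w = 8, giving w = -1.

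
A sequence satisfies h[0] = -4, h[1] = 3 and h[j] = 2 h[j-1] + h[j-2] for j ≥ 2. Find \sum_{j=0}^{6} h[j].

h[2] = 2(3) + (-4) = 2
h[3] = 2(2) + 3 = 7
h[4] = 2(7) + 2 = 16
h[5] = 2(16) + 7 = 39
h[6] = 2(39) + 16 = 94
Sum = (-4) + 3 + 2 + 7 + 16 + 39 + 94 = 157

157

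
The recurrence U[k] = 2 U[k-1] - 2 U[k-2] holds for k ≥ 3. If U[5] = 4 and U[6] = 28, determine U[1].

Rearranging, U[k-2] = (U[k] - 2 U[k-1]) / -2.
U[4] = (28 - 2·4) / -2 = 20/-2 = -10
U[3] = (4 - 2·(-10)) / -2 = 24/-2 = -12
U[2] = (-10 - 2·(-12)) / -2 = 14/-2 = -7
U[1] = (-12 - 2·(-7)) / -2 = 2/-2 = -1

-1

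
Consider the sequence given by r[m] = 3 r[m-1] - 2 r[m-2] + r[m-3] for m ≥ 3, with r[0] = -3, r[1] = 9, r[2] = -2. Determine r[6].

r[3] = 3·(-2) - 2·9 + (-3) = -27
r[4] = 3·(-27) - 2·(-2) + 9 = -68
r[5] = 3·(-68) - 2·(-27) + (-2) = -152
r[6] = 3·(-152) - 2·(-68) + (-27) = -347

-347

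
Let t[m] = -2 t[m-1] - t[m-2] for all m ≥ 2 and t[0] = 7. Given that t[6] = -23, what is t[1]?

Let t[1] = v.
t[2] = -7 - 2v
t[3] = 14 + 3v
t[4] = -21 - 4v
t[5] = 28 + 5v
t[6] = -35 - 6v
So -35 - 6v = -23, giving v = -2.

-2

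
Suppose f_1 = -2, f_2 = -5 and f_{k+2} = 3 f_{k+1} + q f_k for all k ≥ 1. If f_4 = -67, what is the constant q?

2

f_3 = -15 - 2q
f_4 = -45 - 11q
So -45 - 11q = -67, giving q = 2.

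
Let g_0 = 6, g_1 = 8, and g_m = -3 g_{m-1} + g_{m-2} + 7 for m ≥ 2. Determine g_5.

499

g_2 = -3(8) + 6 + 7 = -11
g_3 = -3(-11) + 8 + 7 = 48
g_4 = -3(48) + (-11) + 7 = -148
g_5 = -3(-148) + 48 + 7 = 499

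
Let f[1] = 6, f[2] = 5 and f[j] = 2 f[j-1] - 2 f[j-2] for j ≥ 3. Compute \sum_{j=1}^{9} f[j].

111

f[3] = 2(5) - 2(6) = -2
f[4] = 2(-2) - 2(5) = -14
f[5] = 2(-14) - 2(-2) = -24
f[6] = 2(-24) - 2(-14) = -20
f[7] = 2(-20) - 2(-24) = 8
f[8] = 2(8) - 2(-20) = 56
f[9] = 2(56) - 2(8) = 96
Sum = 6 + 5 + (-2) + (-14) + (-24) + (-20) + 8 + 56 + 96 = 111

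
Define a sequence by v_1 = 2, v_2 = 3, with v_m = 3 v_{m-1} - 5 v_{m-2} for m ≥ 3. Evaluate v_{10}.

v_3 = 3*3 - 5*2 = -1
v_4 = 3*(-1) - 5*3 = -18
v_5 = 3*(-18) - 5*(-1) = -49
v_6 = 3*(-49) - 5*(-18) = -57
v_7 = 3*(-57) - 5*(-49) = 74
v_8 = 3*74 - 5*(-57) = 507
v_9 = 3*507 - 5*74 = 1151
v_{10} = 3*1151 - 5*507 = 918

918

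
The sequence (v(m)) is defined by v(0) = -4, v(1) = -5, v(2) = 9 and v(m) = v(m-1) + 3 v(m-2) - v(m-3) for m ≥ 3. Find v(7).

122

v(3) = 9 + 3·(-5) - (-4) = -2
v(4) = (-2) + 3·9 - (-5) = 30
v(5) = 30 + 3·(-2) - 9 = 15
v(6) = 15 + 3·30 - (-2) = 107
v(7) = 107 + 3·15 - 30 = 122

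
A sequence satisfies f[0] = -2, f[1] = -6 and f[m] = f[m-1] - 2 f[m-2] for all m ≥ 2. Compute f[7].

-22

f[2] = (-6) - 2(-2) = -2
f[3] = (-2) - 2(-6) = 10
f[4] = 10 - 2(-2) = 14
f[5] = 14 - 2(10) = -6
f[6] = (-6) - 2(14) = -34
f[7] = (-34) - 2(-6) = -22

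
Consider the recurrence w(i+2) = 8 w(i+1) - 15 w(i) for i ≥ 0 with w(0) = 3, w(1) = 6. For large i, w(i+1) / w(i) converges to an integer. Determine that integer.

The characteristic equation is r^2 - 8r + 15 = 0, which factors as (r - 5)(r - 3) = 0.
So the roots are 5 and 3. Since |5| > |3| and the coefficient of 5^i is non-zero, the ratio tends to 5.

5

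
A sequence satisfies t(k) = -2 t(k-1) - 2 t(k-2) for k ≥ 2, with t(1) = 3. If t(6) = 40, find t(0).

2

Let t(0) = v.
t(2) = -6 - 2v
t(3) = 6 + 4v
t(4) = -4v
t(5) = -12
t(6) = 24 + 8v
So 24 + 8v = 40, giving v = 2.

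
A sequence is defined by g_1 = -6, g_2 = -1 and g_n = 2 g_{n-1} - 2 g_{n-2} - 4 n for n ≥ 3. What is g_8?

g_3 = 2(-1) - 2(-6) - 12 = -2
g_4 = 2(-2) - 2(-1) - 16 = -18
g_5 = 2(-18) - 2(-2) - 20 = -52
g_6 = 2(-52) - 2(-18) - 24 = -92
g_7 = 2(-92) - 2(-52) - 28 = -108
g_8 = 2(-108) - 2(-92) - 32 = -64

-64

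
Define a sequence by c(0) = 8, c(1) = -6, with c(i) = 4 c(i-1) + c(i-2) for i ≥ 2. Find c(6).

c(2) = 4·(-6) + 8 = -16
c(3) = 4·(-16) + (-6) = -70
c(4) = 4·(-70) + (-16) = -296
c(5) = 4·(-296) + (-70) = -1254
c(6) = 4·(-1254) + (-296) = -5312

-5312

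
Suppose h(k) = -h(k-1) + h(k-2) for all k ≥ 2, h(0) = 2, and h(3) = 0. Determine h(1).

Let h(1) = z.
h(2) = 2 - z
h(3) = -2 + 2z
So -2 + 2z = 0, giving z = 1.

1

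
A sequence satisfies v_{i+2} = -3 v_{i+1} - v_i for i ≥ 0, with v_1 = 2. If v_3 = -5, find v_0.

-7

Let v_0 = y.
v_2 = -6 - y
v_3 = 16 + 3y
So 16 + 3y = -5, giving y = -7.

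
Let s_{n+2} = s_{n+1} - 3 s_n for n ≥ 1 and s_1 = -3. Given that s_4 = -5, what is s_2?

7

Let s_2 = w.
s_3 = 9 + w
s_4 = 9 - 2w
So 9 - 2w = -5, giving w = 7.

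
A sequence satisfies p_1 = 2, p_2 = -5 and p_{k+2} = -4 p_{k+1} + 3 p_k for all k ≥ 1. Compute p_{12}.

p_3 = -4·(-5) + 3·2 = 26
p_4 = -4·26 + 3·(-5) = -119
p_5 = -4·(-119) + 3·26 = 554
p_6 = -4·554 + 3·(-119) = -2573
p_7 = -4·(-2573) + 3·554 = 11954
p_8 = -4·11954 + 3·(-2573) = -55535
p_9 = -4·(-55535) + 3·11954 = 258002
p_{10} = -4·258002 + 3·(-55535) = -1198613
p_{11} = -4·(-1198613) + 3·258002 = 5568458
p_{12} = -4·5568458 + 3·(-1198613) = -25869671

-25869671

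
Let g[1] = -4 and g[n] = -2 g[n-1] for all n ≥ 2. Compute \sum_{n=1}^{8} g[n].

340

g[2] = -2*(-4) = 8
g[3] = -2*8 = -16
g[4] = -2*(-16) = 32
g[5] = -2*32 = -64
g[6] = -2*(-64) = 128
g[7] = -2*128 = -256
g[8] = -2*(-256) = 512
Sum = (-4) + 8 + (-16) + 32 + (-64) + 128 + (-256) + 512 = 340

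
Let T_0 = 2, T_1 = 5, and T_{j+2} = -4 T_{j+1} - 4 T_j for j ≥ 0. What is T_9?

19712

T_2 = -4(5) - 4(2) = -28
T_3 = -4(-28) - 4(5) = 92
T_4 = -4(92) - 4(-28) = -256
T_5 = -4(-256) - 4(92) = 656
T_6 = -4(656) - 4(-256) = -1600
T_7 = -4(-1600) - 4(656) = 3776
T_8 = -4(3776) - 4(-1600) = -8704
T_9 = -4(-8704) - 4(3776) = 19712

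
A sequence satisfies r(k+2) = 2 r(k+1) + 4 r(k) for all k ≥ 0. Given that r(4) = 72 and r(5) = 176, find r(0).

6

Rearranging, r(k-2) = (r(k) - 2 r(k-1)) / 4.
r(3) = (176 - 2*72) / 4 = 32/4 = 8
r(2) = (72 - 2*8) / 4 = 56/4 = 14
r(1) = (8 - 2*14) / 4 = -20/4 = -5
r(0) = (14 - 2*(-5)) / 4 = 24/4 = 6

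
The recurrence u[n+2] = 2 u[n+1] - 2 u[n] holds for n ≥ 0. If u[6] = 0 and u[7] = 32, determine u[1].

4

Rearranging, u[n-2] = (u[n] - 2 u[n-1]) / -2.
u[5] = (32 - 2(0)) / -2 = 32/-2 = -16
u[4] = (0 - 2(-16)) / -2 = 32/-2 = -16
u[3] = (-16 - 2(-16)) / -2 = 16/-2 = -8
u[2] = (-16 - 2(-8)) / -2 = 0/-2 = 0
u[1] = (-8 - 2(0)) / -2 = -8/-2 = 4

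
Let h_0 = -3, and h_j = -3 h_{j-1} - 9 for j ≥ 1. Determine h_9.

h_1 = -3(-3) - 9 = 0
h_2 = -3(0) - 9 = -9
h_3 = -3(-9) - 9 = 18
h_4 = -3(18) - 9 = -63
h_5 = -3(-63) - 9 = 180
h_6 = -3(180) - 9 = -549
h_7 = -3(-549) - 9 = 1638
h_8 = -3(1638) - 9 = -4923
h_9 = -3(-4923) - 9 = 14760

14760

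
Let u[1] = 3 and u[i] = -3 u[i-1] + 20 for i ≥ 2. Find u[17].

The fixed point is 20/(1 + 3) = 5, so u[i] - 5 = -3(u[i-1] - 5).
Hence u[i] = -2·(-3)^{i-1} + 5.
u[17] = -2·(-3)^{16} + 5 = -2·43046721 + 5 = -86093437.

-86093437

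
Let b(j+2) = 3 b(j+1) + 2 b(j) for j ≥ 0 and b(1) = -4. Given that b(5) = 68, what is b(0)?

8

Let b(0) = v.
b(2) = -12 + 2v
b(3) = -44 + 6v
b(4) = -156 + 22v
b(5) = -556 + 78v
So -556 + 78v = 68, giving v = 8.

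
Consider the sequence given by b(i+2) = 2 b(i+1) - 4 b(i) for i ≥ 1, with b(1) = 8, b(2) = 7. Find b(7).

b(3) = 2*7 - 4*8 = -18
b(4) = 2*(-18) - 4*7 = -64
b(5) = 2*(-64) - 4*(-18) = -56
b(6) = 2*(-56) - 4*(-64) = 144
b(7) = 2*144 - 4*(-56) = 512

512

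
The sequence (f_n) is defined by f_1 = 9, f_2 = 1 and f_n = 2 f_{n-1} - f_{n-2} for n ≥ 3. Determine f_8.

f_3 = 2*1 - 9 = -7
f_4 = 2*(-7) - 1 = -15
f_5 = 2*(-15) - (-7) = -23
f_6 = 2*(-23) - (-15) = -31
f_7 = 2*(-31) - (-23) = -39
f_8 = 2*(-39) - (-31) = -47

-47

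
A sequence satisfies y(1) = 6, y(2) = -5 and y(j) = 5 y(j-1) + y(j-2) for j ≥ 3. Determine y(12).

-52827355

y(3) = 5*(-5) + 6 = -19
y(4) = 5*(-19) + (-5) = -100
y(5) = 5*(-100) + (-19) = -519
y(6) = 5*(-519) + (-100) = -2695
y(7) = 5*(-2695) + (-519) = -13994
y(8) = 5*(-13994) + (-2695) = -72665
y(9) = 5*(-72665) + (-13994) = -377319
y(10) = 5*(-377319) + (-72665) = -1959260
y(11) = 5*(-1959260) + (-377319) = -10173619
y(12) = 5*(-10173619) + (-1959260) = -52827355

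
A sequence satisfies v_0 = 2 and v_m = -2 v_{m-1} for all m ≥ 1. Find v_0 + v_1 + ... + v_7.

-170

v_1 = -2*2 = -4
v_2 = -2*(-4) = 8
v_3 = -2*8 = -16
v_4 = -2*(-16) = 32
v_5 = -2*32 = -64
v_6 = -2*(-64) = 128
v_7 = -2*128 = -256
Sum = 2 + (-4) + 8 + (-16) + 32 + (-64) + 128 + (-256) = -170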